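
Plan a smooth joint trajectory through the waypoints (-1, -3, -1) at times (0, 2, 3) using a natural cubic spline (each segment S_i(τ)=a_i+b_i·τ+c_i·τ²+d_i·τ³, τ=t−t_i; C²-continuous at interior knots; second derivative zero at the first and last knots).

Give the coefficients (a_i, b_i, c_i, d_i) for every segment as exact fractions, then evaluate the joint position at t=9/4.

Δ: Δ0=-1, Δ1=2
row 1: diag=6, rhs=18; c'=1/6, d'=3
back: M1=3
M: M0=0, M1=3, M2=0
seg 0: a=-1, c=M0/2=0, d=(M1−M0)/(6·2)=1/4, b=Δ0−h0·(2M0+M1)/6=-2
seg 1: a=-3, c=M1/2=3/2, d=(M2−M1)/(6·1)=-1/2, b=Δ1−h1·(2M1+M2)/6=1
t_q=9/4 → seg 1, τ=1/4; S=-3+1·τ+3/2·τ²+-1/2·τ³=-341/128

  seg 0: a=-1 b=-2 c=0 d=1/4
  seg 1: a=-3 b=1 c=3/2 d=-1/2
S(9/4) = -341/128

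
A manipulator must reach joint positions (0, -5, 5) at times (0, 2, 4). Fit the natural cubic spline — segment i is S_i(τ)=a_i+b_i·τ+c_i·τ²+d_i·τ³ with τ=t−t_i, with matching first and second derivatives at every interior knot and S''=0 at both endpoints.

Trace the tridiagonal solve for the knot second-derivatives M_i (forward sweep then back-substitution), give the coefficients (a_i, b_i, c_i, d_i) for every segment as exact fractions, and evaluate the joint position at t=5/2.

  seg 0: a=0 b=-35/8 c=0 d=15/32
  seg 1: a=-5 b=5/4 c=45/16 d=-15/32
S(5/2) = -955/256

Δ: Δ0=-5/2, Δ1=5
row 1: diag=8, rhs=45; c'=1/4, d'=45/8
back: M1=45/8
M: M0=0, M1=45/8, M2=0
seg 0: a=0, c=M0/2=0, d=(M1−M0)/(6·2)=15/32, b=Δ0−h0·(2M0+M1)/6=-35/8
seg 1: a=-5, c=M1/2=45/16, d=(M2−M1)/(6·2)=-15/32, b=Δ1−h1·(2M1+M2)/6=5/4
t_q=5/2 → seg 1, τ=1/2; S=-5+5/4·τ+45/16·τ²+-15/32·τ³=-955/256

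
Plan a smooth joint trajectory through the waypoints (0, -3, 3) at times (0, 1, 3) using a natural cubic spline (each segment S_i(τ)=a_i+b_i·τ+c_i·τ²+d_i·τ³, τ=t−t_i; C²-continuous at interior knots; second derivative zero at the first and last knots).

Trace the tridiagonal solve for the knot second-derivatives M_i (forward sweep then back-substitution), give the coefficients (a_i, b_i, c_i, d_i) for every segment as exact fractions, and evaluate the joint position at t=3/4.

  seg 0: a=0 b=-4 c=0 d=1
  seg 1: a=-3 b=-1 c=3 d=-1/2
S(3/4) = -165/64

Δ: Δ0=-3, Δ1=3
row 1: diag=6, rhs=36; c'=1/3, d'=6
back: M1=6
M: M0=0, M1=6, M2=0
seg 0: a=0, c=M0/2=0, d=(M1−M0)/(6·1)=1, b=Δ0−h0·(2M0+M1)/6=-4
seg 1: a=-3, c=M1/2=3, d=(M2−M1)/(6·2)=-1/2, b=Δ1−h1·(2M1+M2)/6=-1
t_q=3/4 → seg 0, τ=3/4; S=0+-4·τ+0·τ²+1·τ³=-165/64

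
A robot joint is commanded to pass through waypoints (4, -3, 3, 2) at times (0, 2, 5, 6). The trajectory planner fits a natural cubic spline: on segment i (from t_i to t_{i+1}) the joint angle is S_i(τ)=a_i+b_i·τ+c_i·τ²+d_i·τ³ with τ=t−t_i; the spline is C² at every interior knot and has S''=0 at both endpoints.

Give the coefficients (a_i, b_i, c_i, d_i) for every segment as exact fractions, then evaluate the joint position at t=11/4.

Δ: Δ0=-7/2, Δ1=2, Δ2=-1
row 1: diag=10, rhs=33; c'=3/10, d'=33/10
row 2: denom=8−3·3/10=71/10; d'=(-18−3·33/10)/(71/10)=-279/71
back: M2=-279/71
back: M1=33/10−3/10·-279/71=318/71
M: M0=0, M1=318/71, M2=-279/71, M3=0
seg 0: a=4, c=M0/2=0, d=(M1−M0)/(6·2)=53/142, b=Δ0−h0·(2M0+M1)/6=-709/142
seg 1: a=-3, c=M1/2=159/71, d=(M2−M1)/(6·3)=-199/426, b=Δ1−h1·(2M1+M2)/6=-73/142
seg 2: a=3, c=M2/2=-279/142, d=(M3−M2)/(6·1)=93/142, b=Δ2−h2·(2M2+M3)/6=22/71
t_q=11/4 → seg 1, τ=3/4; S=-3+-73/142·τ+159/71·τ²+-199/426·τ³=-21111/9088

  seg 0: a=4 b=-709/142 c=0 d=53/142
  seg 1: a=-3 b=-73/142 c=159/71 d=-199/426
  seg 2: a=3 b=22/71 c=-279/142 d=93/142
S(11/4) = -21111/9088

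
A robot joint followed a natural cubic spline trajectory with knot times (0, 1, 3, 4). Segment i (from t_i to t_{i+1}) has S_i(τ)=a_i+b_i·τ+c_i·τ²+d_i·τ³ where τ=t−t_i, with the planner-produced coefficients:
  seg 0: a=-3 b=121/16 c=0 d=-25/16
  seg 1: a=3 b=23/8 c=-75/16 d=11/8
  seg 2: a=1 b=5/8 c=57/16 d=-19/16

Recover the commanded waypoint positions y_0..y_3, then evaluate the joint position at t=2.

y_0 = S_0(0) = a_0 = -3
y_1 = S_1(0) = a_1 = 3
y_2 = S_2(0) = a_2 = 1
y_3 = S_2(1) = 4
t_q=2 is in segment 1 (τ=1); S_1(τ)=41/16

y_0=-3 y_1=3 y_2=1 y_3=4
S(2) = 41/16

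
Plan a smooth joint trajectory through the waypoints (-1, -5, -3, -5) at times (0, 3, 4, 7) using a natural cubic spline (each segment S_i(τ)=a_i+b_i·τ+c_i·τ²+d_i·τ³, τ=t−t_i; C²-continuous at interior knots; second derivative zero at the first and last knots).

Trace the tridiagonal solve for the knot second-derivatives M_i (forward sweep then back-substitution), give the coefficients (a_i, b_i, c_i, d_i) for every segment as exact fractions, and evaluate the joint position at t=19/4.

Δ: Δ0=-4/3, Δ1=2, Δ2=-2/3
row 1: diag=8, rhs=20; c'=1/8, d'=5/2
row 2: denom=8−1·1/8=63/8; d'=(-16−1·5/2)/(63/8)=-148/63
back: M2=-148/63
back: M1=5/2−1/8·-148/63=176/63
M: M0=0, M1=176/63, M2=-148/63, M3=0
seg 0: a=-1, c=M0/2=0, d=(M1−M0)/(6·3)=88/567, b=Δ0−h0·(2M0+M1)/6=-172/63
seg 1: a=-5, c=M1/2=88/63, d=(M2−M1)/(6·1)=-6/7, b=Δ1−h1·(2M1+M2)/6=92/63
seg 2: a=-3, c=M2/2=-74/63, d=(M3−M2)/(6·3)=74/567, b=Δ2−h2·(2M2+M3)/6=106/63
t_q=19/4 → seg 2, τ=3/4; S=-3+106/63·τ+-74/63·τ²+74/567·τ³=-75/32

  seg 0: a=-1 b=-172/63 c=0 d=88/567
  seg 1: a=-5 b=92/63 c=88/63 d=-6/7
  seg 2: a=-3 b=106/63 c=-74/63 d=74/567
S(19/4) = -75/32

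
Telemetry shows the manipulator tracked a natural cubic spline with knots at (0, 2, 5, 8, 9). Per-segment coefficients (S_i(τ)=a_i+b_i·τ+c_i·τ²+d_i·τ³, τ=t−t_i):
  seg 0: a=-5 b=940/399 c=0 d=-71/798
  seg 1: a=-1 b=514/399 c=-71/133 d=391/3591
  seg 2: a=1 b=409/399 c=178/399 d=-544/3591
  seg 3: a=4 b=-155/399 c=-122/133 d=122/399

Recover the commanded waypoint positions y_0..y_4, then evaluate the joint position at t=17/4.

y_0 = S_0(0) = a_0 = -5
y_1 = S_1(0) = a_1 = -1
y_2 = S_2(0) = a_2 = 1
y_3 = S_3(0) = a_3 = 4
y_4 = S_3(1) = 3
t_q=17/4 is in segment 1 (τ=9/4); S_1(τ)=3713/8512

y_0=-5 y_1=-1 y_2=1 y_3=4 y_4=3
S(17/4) = 3713/8512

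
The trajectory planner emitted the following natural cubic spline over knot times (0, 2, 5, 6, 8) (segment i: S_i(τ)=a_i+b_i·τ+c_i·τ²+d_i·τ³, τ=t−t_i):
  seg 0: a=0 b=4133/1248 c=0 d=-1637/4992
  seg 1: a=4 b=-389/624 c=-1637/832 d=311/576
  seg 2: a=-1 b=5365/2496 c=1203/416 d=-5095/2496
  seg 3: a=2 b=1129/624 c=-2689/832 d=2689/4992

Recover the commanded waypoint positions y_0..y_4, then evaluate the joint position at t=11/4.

y_0=0 y_1=4 y_2=-1 y_3=2 y_4=-3
S(11/4) = 141293/53248

y_0 = S_0(0) = a_0 = 0
y_1 = S_1(0) = a_1 = 4
y_2 = S_2(0) = a_2 = -1
y_3 = S_3(0) = a_3 = 2
y_4 = S_3(2) = -3
t_q=11/4 is in segment 1 (τ=3/4); S_1(τ)=141293/53248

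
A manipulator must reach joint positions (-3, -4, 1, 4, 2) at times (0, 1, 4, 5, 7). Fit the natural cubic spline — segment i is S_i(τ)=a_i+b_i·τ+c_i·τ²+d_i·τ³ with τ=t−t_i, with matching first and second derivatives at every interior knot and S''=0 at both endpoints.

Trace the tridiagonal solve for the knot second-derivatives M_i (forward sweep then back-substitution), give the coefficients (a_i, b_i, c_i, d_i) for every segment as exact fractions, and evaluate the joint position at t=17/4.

Δ: Δ0=-1, Δ1=5/3, Δ2=3, Δ3=-1
row 1: diag=8, rhs=16; c'=3/8, d'=2
row 2: denom=8−3·3/8=55/8; d'=(8−3·2)/(55/8)=16/55
row 3: denom=6−1·8/55=322/55; d'=(-24−1·16/55)/(322/55)=-668/161
back: M3=-668/161
back: M2=16/55−8/55·-668/161=144/161
back: M1=2−3/8·144/161=268/161
M: M0=0, M1=268/161, M2=144/161, M3=-668/161, M4=0
seg 0: a=-3, c=M0/2=0, d=(M1−M0)/(6·1)=134/483, b=Δ0−h0·(2M0+M1)/6=-617/483
seg 1: a=-4, c=M1/2=134/161, d=(M2−M1)/(6·3)=-62/1449, b=Δ1−h1·(2M1+M2)/6=-215/483
seg 2: a=1, c=M2/2=72/161, d=(M3−M2)/(6·1)=-58/69, b=Δ2−h2·(2M2+M3)/6=1639/483
seg 3: a=4, c=M3/2=-334/161, d=(M4−M3)/(6·2)=167/483, b=Δ3−h3·(2M3+M4)/6=853/483
t_q=17/4 → seg 2, τ=1/4; S=1+1639/483·τ+72/161·τ²+-58/69·τ³=9599/5152

  seg 0: a=-3 b=-617/483 c=0 d=134/483
  seg 1: a=-4 b=-215/483 c=134/161 d=-62/1449
  seg 2: a=1 b=1639/483 c=72/161 d=-58/69
  seg 3: a=4 b=853/483 c=-334/161 d=167/483
S(17/4) = 9599/5152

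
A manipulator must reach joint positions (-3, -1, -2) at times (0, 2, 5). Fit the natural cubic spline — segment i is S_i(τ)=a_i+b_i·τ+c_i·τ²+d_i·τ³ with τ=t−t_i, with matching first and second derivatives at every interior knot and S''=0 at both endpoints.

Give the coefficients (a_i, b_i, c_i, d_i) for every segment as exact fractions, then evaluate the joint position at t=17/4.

Δ: Δ0=1, Δ1=-1/3
row 1: diag=10, rhs=-8; c'=3/10, d'=-4/5
back: M1=-4/5
M: M0=0, M1=-4/5, M2=0
seg 0: a=-3, c=M0/2=0, d=(M1−M0)/(6·2)=-1/15, b=Δ0−h0·(2M0+M1)/6=19/15
seg 1: a=-1, c=M1/2=-2/5, d=(M2−M1)/(6·3)=2/45, b=Δ1−h1·(2M1+M2)/6=7/15
t_q=17/4 → seg 1, τ=9/4; S=-1+7/15·τ+-2/5·τ²+2/45·τ³=-47/32

  seg 0: a=-3 b=19/15 c=0 d=-1/15
  seg 1: a=-1 b=7/15 c=-2/5 d=2/45
S(17/4) = -47/32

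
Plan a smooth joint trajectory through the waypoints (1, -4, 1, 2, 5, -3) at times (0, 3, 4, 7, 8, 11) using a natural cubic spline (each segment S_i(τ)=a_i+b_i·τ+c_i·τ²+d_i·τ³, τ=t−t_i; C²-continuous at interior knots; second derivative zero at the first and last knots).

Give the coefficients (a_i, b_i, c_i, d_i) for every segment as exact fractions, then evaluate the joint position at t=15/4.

  seg 0: a=1 b=-5140/1131 c=0 d=1085/3393
  seg 1: a=-4 b=4625/1131 c=1085/377 d=-2225/1131
  seg 2: a=1 b=4460/1131 c=-1140/377 d=71/117
  seg 3: a=2 b=2471/1131 c=919/377 d=-1835/1131
  seg 4: a=5 b=2480/1131 c=-916/377 d=916/3393
S(15/4) = -3477/24128

Δ: Δ0=-5/3, Δ1=5, Δ2=1/3, Δ3=3, Δ4=-8/3
row 1: diag=8, rhs=40; c'=1/8, d'=5
row 2: denom=8−1·1/8=63/8; d'=(-28−1·5)/(63/8)=-88/21
row 3: denom=8−3·8/21=48/7; d'=(16−3·-88/21)/(48/7)=25/6
row 4: denom=8−1·7/48=377/48; d'=(-34−1·25/6)/(377/48)=-1832/377
back: M4=-1832/377
back: M3=25/6−7/48·-1832/377=1838/377
back: M2=-88/21−8/21·1838/377=-2280/377
back: M1=5−1/8·-2280/377=2170/377
M: M0=0, M1=2170/377, M2=-2280/377, M3=1838/377, M4=-1832/377, M5=0
seg 0: a=1, c=M0/2=0, d=(M1−M0)/(6·3)=1085/3393, b=Δ0−h0·(2M0+M1)/6=-5140/1131
seg 1: a=-4, c=M1/2=1085/377, d=(M2−M1)/(6·1)=-2225/1131, b=Δ1−h1·(2M1+M2)/6=4625/1131
seg 2: a=1, c=M2/2=-1140/377, d=(M3−M2)/(6·3)=71/117, b=Δ2−h2·(2M2+M3)/6=4460/1131
seg 3: a=2, c=M3/2=919/377, d=(M4−M3)/(6·1)=-1835/1131, b=Δ3−h3·(2M3+M4)/6=2471/1131
seg 4: a=5, c=M4/2=-916/377, d=(M5−M4)/(6·3)=916/3393, b=Δ4−h4·(2M4+M5)/6=2480/1131
t_q=15/4 → seg 1, τ=3/4; S=-4+4625/1131·τ+1085/377·τ²+-2225/1131·τ³=-3477/24128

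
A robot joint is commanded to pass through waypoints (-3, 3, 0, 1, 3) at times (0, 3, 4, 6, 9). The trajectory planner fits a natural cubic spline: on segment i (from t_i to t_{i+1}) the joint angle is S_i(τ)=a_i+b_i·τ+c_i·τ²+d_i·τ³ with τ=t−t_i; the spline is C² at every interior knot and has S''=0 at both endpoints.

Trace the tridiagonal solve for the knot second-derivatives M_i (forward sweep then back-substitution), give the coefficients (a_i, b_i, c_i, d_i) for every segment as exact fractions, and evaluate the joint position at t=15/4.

  seg 0: a=-3 b=910/219 c=0 d=-472/1971
  seg 1: a=3 b=-506/219 c=-472/219 d=107/73
  seg 2: a=0 b=-487/219 c=491/219 d=-257/584
  seg 3: a=1 b=641/438 c=-349/876 d=349/7884
S(15/4) = 3145/4672

Δ: Δ0=2, Δ1=-3, Δ2=1/2, Δ3=2/3
row 1: diag=8, rhs=-30; c'=1/8, d'=-15/4
row 2: denom=6−1·1/8=47/8; d'=(21−1·-15/4)/(47/8)=198/47
row 3: denom=10−2·16/47=438/47; d'=(1−2·198/47)/(438/47)=-349/438
back: M3=-349/438
back: M2=198/47−16/47·-349/438=982/219
back: M1=-15/4−1/8·982/219=-944/219
M: M0=0, M1=-944/219, M2=982/219, M3=-349/438, M4=0
seg 0: a=-3, c=M0/2=0, d=(M1−M0)/(6·3)=-472/1971, b=Δ0−h0·(2M0+M1)/6=910/219
seg 1: a=3, c=M1/2=-472/219, d=(M2−M1)/(6·1)=107/73, b=Δ1−h1·(2M1+M2)/6=-506/219
seg 2: a=0, c=M2/2=491/219, d=(M3−M2)/(6·2)=-257/584, b=Δ2−h2·(2M2+M3)/6=-487/219
seg 3: a=1, c=M3/2=-349/876, d=(M4−M3)/(6·3)=349/7884, b=Δ3−h3·(2M3+M4)/6=641/438
t_q=15/4 → seg 1, τ=3/4; S=3+-506/219·τ+-472/219·τ²+107/73·τ³=3145/4672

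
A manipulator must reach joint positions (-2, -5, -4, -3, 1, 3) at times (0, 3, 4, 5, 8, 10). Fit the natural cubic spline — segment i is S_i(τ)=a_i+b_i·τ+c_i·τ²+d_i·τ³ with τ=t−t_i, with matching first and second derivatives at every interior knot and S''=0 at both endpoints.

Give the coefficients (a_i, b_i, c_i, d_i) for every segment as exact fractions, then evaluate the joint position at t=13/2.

  seg 0: a=-2 b=-3778/2121 c=0 d=1657/19089
  seg 1: a=-5 b=1193/2121 c=1657/2121 d=-243/707
  seg 2: a=-4 b=2320/2121 c=-530/2121 d=331/2121
  seg 3: a=-3 b=751/707 c=463/2121 d=-814/19089
  seg 4: a=1 b=863/707 c=-117/707 d=39/1414
S(13/2) = -107/101

Δ: Δ0=-1, Δ1=1, Δ2=1, Δ3=4/3, Δ4=1
row 1: diag=8, rhs=12; c'=1/8, d'=3/2
row 2: denom=4−1·1/8=31/8; d'=(0−1·3/2)/(31/8)=-12/31
row 3: denom=8−1·8/31=240/31; d'=(2−1·-12/31)/(240/31)=37/120
row 4: denom=10−3·31/80=707/80; d'=(-2−3·37/120)/(707/80)=-234/707
back: M4=-234/707
back: M3=37/120−31/80·-234/707=926/2121
back: M2=-12/31−8/31·926/2121=-1060/2121
back: M1=3/2−1/8·-1060/2121=3314/2121
M: M0=0, M1=3314/2121, M2=-1060/2121, M3=926/2121, M4=-234/707, M5=0
seg 0: a=-2, c=M0/2=0, d=(M1−M0)/(6·3)=1657/19089, b=Δ0−h0·(2M0+M1)/6=-3778/2121
seg 1: a=-5, c=M1/2=1657/2121, d=(M2−M1)/(6·1)=-243/707, b=Δ1−h1·(2M1+M2)/6=1193/2121
seg 2: a=-4, c=M2/2=-530/2121, d=(M3−M2)/(6·1)=331/2121, b=Δ2−h2·(2M2+M3)/6=2320/2121
seg 3: a=-3, c=M3/2=463/2121, d=(M4−M3)/(6·3)=-814/19089, b=Δ3−h3·(2M3+M4)/6=751/707
seg 4: a=1, c=M4/2=-117/707, d=(M5−M4)/(6·2)=39/1414, b=Δ4−h4·(2M4+M5)/6=863/707
t_q=13/2 → seg 3, τ=3/2; S=-3+751/707·τ+463/2121·τ²+-814/19089·τ³=-107/101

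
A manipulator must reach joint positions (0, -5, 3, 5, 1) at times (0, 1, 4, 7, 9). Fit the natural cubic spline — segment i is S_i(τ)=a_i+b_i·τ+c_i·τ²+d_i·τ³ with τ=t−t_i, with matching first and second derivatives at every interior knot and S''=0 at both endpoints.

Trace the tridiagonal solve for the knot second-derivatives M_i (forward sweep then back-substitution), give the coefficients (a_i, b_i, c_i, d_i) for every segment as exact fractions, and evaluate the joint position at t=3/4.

Δ: Δ0=-5, Δ1=8/3, Δ2=2/3, Δ3=-2
row 1: diag=8, rhs=46; c'=3/8, d'=23/4
row 2: denom=12−3·3/8=87/8; d'=(-12−3·23/4)/(87/8)=-78/29
row 3: denom=10−3·8/29=266/29; d'=(-16−3·-78/29)/(266/29)=-115/133
back: M3=-115/133
back: M2=-78/29−8/29·-115/133=-326/133
back: M1=23/4−3/8·-326/133=887/133
M: M0=0, M1=887/133, M2=-326/133, M3=-115/133, M4=0
seg 0: a=0, c=M0/2=0, d=(M1−M0)/(6·1)=887/798, b=Δ0−h0·(2M0+M1)/6=-4877/798
seg 1: a=-5, c=M1/2=887/266, d=(M2−M1)/(6·3)=-1213/2394, b=Δ1−h1·(2M1+M2)/6=-1108/399
seg 2: a=3, c=M2/2=-163/133, d=(M3−M2)/(6·3)=211/2394, b=Δ2−h2·(2M2+M3)/6=2833/798
seg 3: a=5, c=M3/2=-115/266, d=(M4−M3)/(6·2)=115/1596, b=Δ3−h3·(2M3+M4)/6=-568/399
t_q=3/4 → seg 0, τ=3/4; S=0+-4877/798·τ+0·τ²+887/798·τ³=-10007/2432

  seg 0: a=0 b=-4877/798 c=0 d=887/798
  seg 1: a=-5 b=-1108/399 c=887/266 d=-1213/2394
  seg 2: a=3 b=2833/798 c=-163/133 d=211/2394
  seg 3: a=5 b=-568/399 c=-115/266 d=115/1596
S(3/4) = -10007/2432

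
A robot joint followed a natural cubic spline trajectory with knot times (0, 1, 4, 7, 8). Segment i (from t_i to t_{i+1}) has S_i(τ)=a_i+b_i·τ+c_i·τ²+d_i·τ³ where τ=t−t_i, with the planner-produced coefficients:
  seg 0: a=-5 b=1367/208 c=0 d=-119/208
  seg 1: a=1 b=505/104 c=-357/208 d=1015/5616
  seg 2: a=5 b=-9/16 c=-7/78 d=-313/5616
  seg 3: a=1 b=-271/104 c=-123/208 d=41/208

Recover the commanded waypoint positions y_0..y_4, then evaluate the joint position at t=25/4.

y_0=-5 y_1=1 y_2=5 y_3=1 y_4=-2
S(25/4) = 35213/13312

y_0 = S_0(0) = a_0 = -5
y_1 = S_1(0) = a_1 = 1
y_2 = S_2(0) = a_2 = 5
y_3 = S_3(0) = a_3 = 1
y_4 = S_3(1) = -2
t_q=25/4 is in segment 2 (τ=9/4); S_2(τ)=35213/13312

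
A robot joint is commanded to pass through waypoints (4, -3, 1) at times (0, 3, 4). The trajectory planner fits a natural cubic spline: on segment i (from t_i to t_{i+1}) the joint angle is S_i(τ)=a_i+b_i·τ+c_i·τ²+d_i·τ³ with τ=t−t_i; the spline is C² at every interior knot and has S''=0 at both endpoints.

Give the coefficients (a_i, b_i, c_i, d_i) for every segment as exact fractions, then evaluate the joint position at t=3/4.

  seg 0: a=4 b=-113/24 c=0 d=19/72
  seg 1: a=-3 b=29/12 c=19/8 d=-19/24
S(3/4) = 297/512

Δ: Δ0=-7/3, Δ1=4
row 1: diag=8, rhs=38; c'=1/8, d'=19/4
back: M1=19/4
M: M0=0, M1=19/4, M2=0
seg 0: a=4, c=M0/2=0, d=(M1−M0)/(6·3)=19/72, b=Δ0−h0·(2M0+M1)/6=-113/24
seg 1: a=-3, c=M1/2=19/8, d=(M2−M1)/(6·1)=-19/24, b=Δ1−h1·(2M1+M2)/6=29/12
t_q=3/4 → seg 0, τ=3/4; S=4+-113/24·τ+0·τ²+19/72·τ³=297/512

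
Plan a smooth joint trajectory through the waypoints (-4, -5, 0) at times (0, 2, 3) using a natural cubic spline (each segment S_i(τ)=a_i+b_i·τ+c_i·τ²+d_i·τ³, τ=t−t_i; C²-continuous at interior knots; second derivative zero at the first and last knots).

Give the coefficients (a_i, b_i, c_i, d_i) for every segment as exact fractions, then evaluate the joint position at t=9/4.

Δ: Δ0=-1/2, Δ1=5
row 1: diag=6, rhs=33; c'=1/6, d'=11/2
back: M1=11/2
M: M0=0, M1=11/2, M2=0
seg 0: a=-4, c=M0/2=0, d=(M1−M0)/(6·2)=11/24, b=Δ0−h0·(2M0+M1)/6=-7/3
seg 1: a=-5, c=M1/2=11/4, d=(M2−M1)/(6·1)=-11/12, b=Δ1−h1·(2M1+M2)/6=19/6
t_q=9/4 → seg 1, τ=1/4; S=-5+19/6·τ+11/4·τ²+-11/12·τ³=-1037/256

  seg 0: a=-4 b=-7/3 c=0 d=11/24
  seg 1: a=-5 b=19/6 c=11/4 d=-11/12
S(9/4) = -1037/256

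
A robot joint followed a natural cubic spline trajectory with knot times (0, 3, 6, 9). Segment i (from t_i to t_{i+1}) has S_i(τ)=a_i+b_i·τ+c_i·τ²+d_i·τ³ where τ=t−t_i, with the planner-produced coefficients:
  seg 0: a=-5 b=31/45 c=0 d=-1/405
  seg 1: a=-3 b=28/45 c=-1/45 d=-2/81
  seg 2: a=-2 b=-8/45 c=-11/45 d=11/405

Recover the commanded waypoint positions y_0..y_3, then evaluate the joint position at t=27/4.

y_0 = S_0(0) = a_0 = -5
y_1 = S_1(0) = a_1 = -3
y_2 = S_2(0) = a_2 = -2
y_3 = S_2(3) = -4
t_q=27/4 is in segment 2 (τ=3/4); S_2(τ)=-723/320

y_0=-5 y_1=-3 y_2=-2 y_3=-4
S(27/4) = -723/320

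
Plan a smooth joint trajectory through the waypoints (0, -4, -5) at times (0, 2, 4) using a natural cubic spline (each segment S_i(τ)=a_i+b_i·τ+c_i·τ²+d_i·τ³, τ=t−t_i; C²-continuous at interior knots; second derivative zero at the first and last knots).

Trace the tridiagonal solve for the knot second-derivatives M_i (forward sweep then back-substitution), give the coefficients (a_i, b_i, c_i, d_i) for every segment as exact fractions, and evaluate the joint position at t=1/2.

  seg 0: a=0 b=-19/8 c=0 d=3/32
  seg 1: a=-4 b=-5/4 c=9/16 d=-3/32
S(1/2) = -301/256

Δ: Δ0=-2, Δ1=-1/2
row 1: diag=8, rhs=9; c'=1/4, d'=9/8
back: M1=9/8
M: M0=0, M1=9/8, M2=0
seg 0: a=0, c=M0/2=0, d=(M1−M0)/(6·2)=3/32, b=Δ0−h0·(2M0+M1)/6=-19/8
seg 1: a=-4, c=M1/2=9/16, d=(M2−M1)/(6·2)=-3/32, b=Δ1−h1·(2M1+M2)/6=-5/4
t_q=1/2 → seg 0, τ=1/2; S=0+-19/8·τ+0·τ²+3/32·τ³=-301/256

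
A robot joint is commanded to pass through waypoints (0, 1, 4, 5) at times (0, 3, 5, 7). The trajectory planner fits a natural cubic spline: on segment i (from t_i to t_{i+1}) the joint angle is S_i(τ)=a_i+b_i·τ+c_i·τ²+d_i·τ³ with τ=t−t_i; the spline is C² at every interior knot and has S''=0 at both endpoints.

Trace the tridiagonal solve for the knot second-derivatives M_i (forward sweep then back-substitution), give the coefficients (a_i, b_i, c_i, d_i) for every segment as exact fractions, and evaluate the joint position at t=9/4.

  seg 0: a=0 b=-13/114 c=0 d=17/342
  seg 1: a=1 b=70/57 c=17/38 d=-71/456
  seg 2: a=4 b=131/114 c=-37/76 d=37/456
S(9/4) = 753/2432

Δ: Δ0=1/3, Δ1=3/2, Δ2=1/2
row 1: diag=10, rhs=7; c'=1/5, d'=7/10
row 2: denom=8−2·1/5=38/5; d'=(-6−2·7/10)/(38/5)=-37/38
back: M2=-37/38
back: M1=7/10−1/5·-37/38=17/19
M: M0=0, M1=17/19, M2=-37/38, M3=0
seg 0: a=0, c=M0/2=0, d=(M1−M0)/(6·3)=17/342, b=Δ0−h0·(2M0+M1)/6=-13/114
seg 1: a=1, c=M1/2=17/38, d=(M2−M1)/(6·2)=-71/456, b=Δ1−h1·(2M1+M2)/6=70/57
seg 2: a=4, c=M2/2=-37/76, d=(M3−M2)/(6·2)=37/456, b=Δ2−h2·(2M2+M3)/6=131/114
t_q=9/4 → seg 0, τ=9/4; S=0+-13/114·τ+0·τ²+17/342·τ³=753/2432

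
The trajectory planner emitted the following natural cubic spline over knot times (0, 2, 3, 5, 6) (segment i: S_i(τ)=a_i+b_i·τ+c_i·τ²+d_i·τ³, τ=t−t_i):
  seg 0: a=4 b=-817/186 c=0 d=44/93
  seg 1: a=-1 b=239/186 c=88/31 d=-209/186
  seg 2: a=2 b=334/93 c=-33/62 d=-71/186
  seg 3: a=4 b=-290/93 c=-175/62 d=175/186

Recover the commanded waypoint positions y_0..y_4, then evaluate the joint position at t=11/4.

y_0=4 y_1=-1 y_2=2 y_3=4 y_4=-1
S(11/4) = 4311/3968

y_0 = S_0(0) = a_0 = 4
y_1 = S_1(0) = a_1 = -1
y_2 = S_2(0) = a_2 = 2
y_3 = S_3(0) = a_3 = 4
y_4 = S_3(1) = -1
t_q=11/4 is in segment 1 (τ=3/4); S_1(τ)=4311/3968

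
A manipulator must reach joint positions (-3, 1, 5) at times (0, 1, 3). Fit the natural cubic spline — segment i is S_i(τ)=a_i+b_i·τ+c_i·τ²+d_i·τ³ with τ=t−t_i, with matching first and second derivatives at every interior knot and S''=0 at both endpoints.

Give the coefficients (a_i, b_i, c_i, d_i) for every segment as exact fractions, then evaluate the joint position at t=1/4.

Δ: Δ0=4, Δ1=2
row 1: diag=6, rhs=-12; c'=1/3, d'=-2
back: M1=-2
M: M0=0, M1=-2, M2=0
seg 0: a=-3, c=M0/2=0, d=(M1−M0)/(6·1)=-1/3, b=Δ0−h0·(2M0+M1)/6=13/3
seg 1: a=1, c=M1/2=-1, d=(M2−M1)/(6·2)=1/6, b=Δ1−h1·(2M1+M2)/6=10/3
t_q=1/4 → seg 0, τ=1/4; S=-3+13/3·τ+0·τ²+-1/3·τ³=-123/64

  seg 0: a=-3 b=13/3 c=0 d=-1/3
  seg 1: a=1 b=10/3 c=-1 d=1/6
S(1/4) = -123/64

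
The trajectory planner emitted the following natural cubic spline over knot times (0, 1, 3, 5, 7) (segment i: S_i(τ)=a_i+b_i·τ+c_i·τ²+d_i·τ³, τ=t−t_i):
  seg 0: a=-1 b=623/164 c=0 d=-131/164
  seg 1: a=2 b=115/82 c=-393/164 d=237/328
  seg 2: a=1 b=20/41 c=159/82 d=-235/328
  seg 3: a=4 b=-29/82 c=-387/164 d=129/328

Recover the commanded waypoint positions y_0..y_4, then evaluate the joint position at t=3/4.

y_0=-1 y_1=2 y_2=1 y_3=4 y_4=-3
S(3/4) = 15871/10496

y_0 = S_0(0) = a_0 = -1
y_1 = S_1(0) = a_1 = 2
y_2 = S_2(0) = a_2 = 1
y_3 = S_3(0) = a_3 = 4
y_4 = S_3(2) = -3
t_q=3/4 is in segment 0 (τ=3/4); S_0(τ)=15871/10496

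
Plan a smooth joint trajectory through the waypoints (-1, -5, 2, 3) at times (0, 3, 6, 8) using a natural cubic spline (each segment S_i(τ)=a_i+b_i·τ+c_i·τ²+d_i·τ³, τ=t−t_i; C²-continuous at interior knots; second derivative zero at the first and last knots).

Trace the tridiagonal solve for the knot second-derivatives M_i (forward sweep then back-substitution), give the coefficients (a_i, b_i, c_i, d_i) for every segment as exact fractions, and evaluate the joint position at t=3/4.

Δ: Δ0=-4/3, Δ1=7/3, Δ2=1/2
row 1: diag=12, rhs=22; c'=1/4, d'=11/6
row 2: denom=10−3·1/4=37/4; d'=(-11−3·11/6)/(37/4)=-66/37
back: M2=-66/37
back: M1=11/6−1/4·-66/37=253/111
M: M0=0, M1=253/111, M2=-66/37, M3=0
seg 0: a=-1, c=M0/2=0, d=(M1−M0)/(6·3)=253/1998, b=Δ0−h0·(2M0+M1)/6=-183/74
seg 1: a=-5, c=M1/2=253/222, d=(M2−M1)/(6·3)=-451/1998, b=Δ1−h1·(2M1+M2)/6=35/37
seg 2: a=2, c=M2/2=-33/37, d=(M3−M2)/(6·2)=11/74, b=Δ2−h2·(2M2+M3)/6=125/74
t_q=3/4 → seg 0, τ=3/4; S=-1+-183/74·τ+0·τ²+253/1998·τ³=-13267/4736

  seg 0: a=-1 b=-183/74 c=0 d=253/1998
  seg 1: a=-5 b=35/37 c=253/222 d=-451/1998
  seg 2: a=2 b=125/74 c=-33/37 d=11/74
S(3/4) = -13267/4736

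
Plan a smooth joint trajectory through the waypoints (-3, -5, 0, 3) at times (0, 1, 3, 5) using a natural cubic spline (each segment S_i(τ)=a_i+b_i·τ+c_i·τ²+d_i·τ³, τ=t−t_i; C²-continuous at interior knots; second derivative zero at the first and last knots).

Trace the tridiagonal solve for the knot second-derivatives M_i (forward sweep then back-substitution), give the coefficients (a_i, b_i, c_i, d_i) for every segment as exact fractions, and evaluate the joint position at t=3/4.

  seg 0: a=-3 b=-63/22 c=0 d=19/22
  seg 1: a=-5 b=-3/11 c=57/22 d=-53/88
  seg 2: a=0 b=63/22 c=-45/44 d=15/88
S(3/4) = -6735/1408

Δ: Δ0=-2, Δ1=5/2, Δ2=3/2
row 1: diag=6, rhs=27; c'=1/3, d'=9/2
row 2: denom=8−2·1/3=22/3; d'=(-6−2·9/2)/(22/3)=-45/22
back: M2=-45/22
back: M1=9/2−1/3·-45/22=57/11
M: M0=0, M1=57/11, M2=-45/22, M3=0
seg 0: a=-3, c=M0/2=0, d=(M1−M0)/(6·1)=19/22, b=Δ0−h0·(2M0+M1)/6=-63/22
seg 1: a=-5, c=M1/2=57/22, d=(M2−M1)/(6·2)=-53/88, b=Δ1−h1·(2M1+M2)/6=-3/11
seg 2: a=0, c=M2/2=-45/44, d=(M3−M2)/(6·2)=15/88, b=Δ2−h2·(2M2+M3)/6=63/22
t_q=3/4 → seg 0, τ=3/4; S=-3+-63/22·τ+0·τ²+19/22·τ³=-6735/1408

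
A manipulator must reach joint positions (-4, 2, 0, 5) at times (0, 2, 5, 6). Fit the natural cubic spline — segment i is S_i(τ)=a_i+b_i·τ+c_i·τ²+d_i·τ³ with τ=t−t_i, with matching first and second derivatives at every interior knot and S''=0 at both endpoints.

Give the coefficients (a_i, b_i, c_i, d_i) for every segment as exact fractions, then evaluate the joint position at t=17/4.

Δ: Δ0=3, Δ1=-2/3, Δ2=5
row 1: diag=10, rhs=-22; c'=3/10, d'=-11/5
row 2: denom=8−3·3/10=71/10; d'=(34−3·-11/5)/(71/10)=406/71
back: M2=406/71
back: M1=-11/5−3/10·406/71=-278/71
M: M0=0, M1=-278/71, M2=406/71, M3=0
seg 0: a=-4, c=M0/2=0, d=(M1−M0)/(6·2)=-139/426, b=Δ0−h0·(2M0+M1)/6=917/213
seg 1: a=2, c=M1/2=-139/71, d=(M2−M1)/(6·3)=38/71, b=Δ1−h1·(2M1+M2)/6=83/213
seg 2: a=0, c=M2/2=203/71, d=(M3−M2)/(6·1)=-203/213, b=Δ2−h2·(2M2+M3)/6=659/213
t_q=17/4 → seg 1, τ=9/4; S=2+83/213·τ+-139/71·τ²+38/71·τ³=-2131/2272

  seg 0: a=-4 b=917/213 c=0 d=-139/426
  seg 1: a=2 b=83/213 c=-139/71 d=38/71
  seg 2: a=0 b=659/213 c=203/71 d=-203/213
S(17/4) = -2131/2272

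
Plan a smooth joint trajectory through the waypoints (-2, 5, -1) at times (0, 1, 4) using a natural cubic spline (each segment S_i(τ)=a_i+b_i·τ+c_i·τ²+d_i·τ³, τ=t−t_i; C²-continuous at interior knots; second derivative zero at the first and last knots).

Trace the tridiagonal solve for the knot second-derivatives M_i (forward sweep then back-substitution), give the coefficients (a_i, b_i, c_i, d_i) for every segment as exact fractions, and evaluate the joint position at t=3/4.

Δ: Δ0=7, Δ1=-2
row 1: diag=8, rhs=-54; c'=3/8, d'=-27/4
back: M1=-27/4
M: M0=0, M1=-27/4, M2=0
seg 0: a=-2, c=M0/2=0, d=(M1−M0)/(6·1)=-9/8, b=Δ0−h0·(2M0+M1)/6=65/8
seg 1: a=5, c=M1/2=-27/8, d=(M2−M1)/(6·3)=3/8, b=Δ1−h1·(2M1+M2)/6=19/4
t_q=3/4 → seg 0, τ=3/4; S=-2+65/8·τ+0·τ²+-9/8·τ³=1853/512

  seg 0: a=-2 b=65/8 c=0 d=-9/8
  seg 1: a=5 b=19/4 c=-27/8 d=3/8
S(3/4) = 1853/512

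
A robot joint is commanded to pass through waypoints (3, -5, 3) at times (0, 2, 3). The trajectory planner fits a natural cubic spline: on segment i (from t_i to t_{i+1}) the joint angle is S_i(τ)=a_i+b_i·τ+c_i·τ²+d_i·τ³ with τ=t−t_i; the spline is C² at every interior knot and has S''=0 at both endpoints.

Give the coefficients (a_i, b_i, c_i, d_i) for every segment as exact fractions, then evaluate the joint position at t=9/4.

Δ: Δ0=-4, Δ1=8
row 1: diag=6, rhs=72; c'=1/6, d'=12
back: M1=12
M: M0=0, M1=12, M2=0
seg 0: a=3, c=M0/2=0, d=(M1−M0)/(6·2)=1, b=Δ0−h0·(2M0+M1)/6=-8
seg 1: a=-5, c=M1/2=6, d=(M2−M1)/(6·1)=-2, b=Δ1−h1·(2M1+M2)/6=4
t_q=9/4 → seg 1, τ=1/4; S=-5+4·τ+6·τ²+-2·τ³=-117/32

  seg 0: a=3 b=-8 c=0 d=1
  seg 1: a=-5 b=4 c=6 d=-2
S(9/4) = -117/32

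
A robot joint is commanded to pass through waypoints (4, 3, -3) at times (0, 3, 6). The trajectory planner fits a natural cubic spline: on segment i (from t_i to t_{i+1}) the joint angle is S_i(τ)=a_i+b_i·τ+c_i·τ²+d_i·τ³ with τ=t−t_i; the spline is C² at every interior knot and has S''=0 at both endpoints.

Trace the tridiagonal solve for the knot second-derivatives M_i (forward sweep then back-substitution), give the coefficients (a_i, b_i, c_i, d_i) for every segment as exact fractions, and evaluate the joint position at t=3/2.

  seg 0: a=4 b=1/12 c=0 d=-5/108
  seg 1: a=3 b=-7/6 c=-5/12 d=5/108
S(3/2) = 127/32

Δ: Δ0=-1/3, Δ1=-2
row 1: diag=12, rhs=-10; c'=1/4, d'=-5/6
back: M1=-5/6
M: M0=0, M1=-5/6, M2=0
seg 0: a=4, c=M0/2=0, d=(M1−M0)/(6·3)=-5/108, b=Δ0−h0·(2M0+M1)/6=1/12
seg 1: a=3, c=M1/2=-5/12, d=(M2−M1)/(6·3)=5/108, b=Δ1−h1·(2M1+M2)/6=-7/6
t_q=3/2 → seg 0, τ=3/2; S=4+1/12·τ+0·τ²+-5/108·τ³=127/32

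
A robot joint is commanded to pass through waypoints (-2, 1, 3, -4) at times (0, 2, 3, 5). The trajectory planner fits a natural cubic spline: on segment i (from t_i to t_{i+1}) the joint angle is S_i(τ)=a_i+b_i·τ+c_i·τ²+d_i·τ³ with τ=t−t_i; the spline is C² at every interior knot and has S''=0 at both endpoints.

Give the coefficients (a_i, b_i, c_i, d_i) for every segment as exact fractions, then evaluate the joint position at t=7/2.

  seg 0: a=-2 b=71/70 c=0 d=17/140
  seg 1: a=1 b=173/70 c=51/70 d=-6/5
  seg 2: a=3 b=23/70 c=-201/70 d=67/140
S(7/2) = 401/160

Δ: Δ0=3/2, Δ1=2, Δ2=-7/2
row 1: diag=6, rhs=3; c'=1/6, d'=1/2
row 2: denom=6−1·1/6=35/6; d'=(-33−1·1/2)/(35/6)=-201/35
back: M2=-201/35
back: M1=1/2−1/6·-201/35=51/35
M: M0=0, M1=51/35, M2=-201/35, M3=0
seg 0: a=-2, c=M0/2=0, d=(M1−M0)/(6·2)=17/140, b=Δ0−h0·(2M0+M1)/6=71/70
seg 1: a=1, c=M1/2=51/70, d=(M2−M1)/(6·1)=-6/5, b=Δ1−h1·(2M1+M2)/6=173/70
seg 2: a=3, c=M2/2=-201/70, d=(M3−M2)/(6·2)=67/140, b=Δ2−h2·(2M2+M3)/6=23/70
t_q=7/2 → seg 2, τ=1/2; S=3+23/70·τ+-201/70·τ²+67/140·τ³=401/160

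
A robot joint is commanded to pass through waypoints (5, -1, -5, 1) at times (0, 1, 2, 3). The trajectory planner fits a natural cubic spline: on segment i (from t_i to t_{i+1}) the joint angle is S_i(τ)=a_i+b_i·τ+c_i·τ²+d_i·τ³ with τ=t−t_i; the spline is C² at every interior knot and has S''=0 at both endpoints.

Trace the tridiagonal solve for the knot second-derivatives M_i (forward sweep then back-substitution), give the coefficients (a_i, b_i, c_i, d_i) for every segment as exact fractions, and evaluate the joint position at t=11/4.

Δ: Δ0=-6, Δ1=-4, Δ2=6
row 1: diag=4, rhs=12; c'=1/4, d'=3
row 2: denom=4−1·1/4=15/4; d'=(60−1·3)/(15/4)=76/5
back: M2=76/5
back: M1=3−1/4·76/5=-4/5
M: M0=0, M1=-4/5, M2=76/5, M3=0
seg 0: a=5, c=M0/2=0, d=(M1−M0)/(6·1)=-2/15, b=Δ0−h0·(2M0+M1)/6=-88/15
seg 1: a=-1, c=M1/2=-2/5, d=(M2−M1)/(6·1)=8/3, b=Δ1−h1·(2M1+M2)/6=-94/15
seg 2: a=-5, c=M2/2=38/5, d=(M3−M2)/(6·1)=-38/15, b=Δ2−h2·(2M2+M3)/6=14/15
t_q=11/4 → seg 2, τ=3/4; S=-5+14/15·τ+38/5·τ²+-38/15·τ³=-35/32

  seg 0: a=5 b=-88/15 c=0 d=-2/15
  seg 1: a=-1 b=-94/15 c=-2/5 d=8/3
  seg 2: a=-5 b=14/15 c=38/5 d=-38/15
S(11/4) = -35/32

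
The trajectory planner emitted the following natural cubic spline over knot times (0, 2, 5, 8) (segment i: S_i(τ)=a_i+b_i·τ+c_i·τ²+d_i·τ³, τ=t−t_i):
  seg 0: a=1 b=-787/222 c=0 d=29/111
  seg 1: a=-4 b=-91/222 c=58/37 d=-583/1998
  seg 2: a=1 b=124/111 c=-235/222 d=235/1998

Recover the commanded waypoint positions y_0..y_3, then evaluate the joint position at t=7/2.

y_0 = S_0(0) = a_0 = 1
y_1 = S_1(0) = a_1 = -4
y_2 = S_2(0) = a_2 = 1
y_3 = S_2(3) = -2
t_q=7/2 is in segment 1 (τ=3/2); S_1(τ)=-1227/592

y_0=1 y_1=-4 y_2=1 y_3=-2
S(7/2) = -1227/592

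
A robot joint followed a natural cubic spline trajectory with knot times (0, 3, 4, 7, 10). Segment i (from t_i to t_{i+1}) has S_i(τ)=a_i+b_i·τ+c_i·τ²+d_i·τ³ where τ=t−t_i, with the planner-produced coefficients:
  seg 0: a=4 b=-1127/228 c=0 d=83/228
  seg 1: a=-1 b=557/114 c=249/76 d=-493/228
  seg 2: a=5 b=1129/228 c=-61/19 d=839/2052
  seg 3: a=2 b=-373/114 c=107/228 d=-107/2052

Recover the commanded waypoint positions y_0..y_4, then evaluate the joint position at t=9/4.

y_0=4 y_1=-1 y_2=5 y_3=2 y_4=-5
S(9/4) = -14471/4864

y_0 = S_0(0) = a_0 = 4
y_1 = S_1(0) = a_1 = -1
y_2 = S_2(0) = a_2 = 5
y_3 = S_3(0) = a_3 = 2
y_4 = S_3(3) = -5
t_q=9/4 is in segment 0 (τ=9/4); S_0(τ)=-14471/4864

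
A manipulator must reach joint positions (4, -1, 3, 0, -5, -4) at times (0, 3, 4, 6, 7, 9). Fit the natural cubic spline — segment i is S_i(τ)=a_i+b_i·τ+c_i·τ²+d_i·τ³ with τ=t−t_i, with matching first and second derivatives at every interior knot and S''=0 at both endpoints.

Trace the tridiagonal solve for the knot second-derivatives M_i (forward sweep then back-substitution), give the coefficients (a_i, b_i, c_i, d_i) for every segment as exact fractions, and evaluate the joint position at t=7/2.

Δ: Δ0=-5/3, Δ1=4, Δ2=-3/2, Δ3=-5, Δ4=1/2
row 1: diag=8, rhs=34; c'=1/8, d'=17/4
row 2: denom=6−1·1/8=47/8; d'=(-33−1·17/4)/(47/8)=-298/47
row 3: denom=6−2·16/47=250/47; d'=(-21−2·-298/47)/(250/47)=-391/250
row 4: denom=6−1·47/250=1453/250; d'=(33−1·-391/250)/(1453/250)=8641/1453
back: M4=8641/1453
back: M3=-391/250−47/250·8641/1453=-3897/1453
back: M2=-298/47−16/47·-3897/1453=-7886/1453
back: M1=17/4−1/8·-7886/1453=7161/1453
M: M0=0, M1=7161/1453, M2=-7886/1453, M3=-3897/1453, M4=8641/1453, M5=0
seg 0: a=4, c=M0/2=0, d=(M1−M0)/(6·3)=2387/8718, b=Δ0−h0·(2M0+M1)/6=-36013/8718
seg 1: a=-1, c=M1/2=7161/2906, d=(M2−M1)/(6·1)=-15047/8718, b=Δ1−h1·(2M1+M2)/6=14218/4359
seg 2: a=3, c=M2/2=-3943/1453, d=(M3−M2)/(6·2)=3989/17436, b=Δ2−h2·(2M2+M3)/6=26261/8718
seg 3: a=0, c=M3/2=-3897/2906, d=(M4−M3)/(6·1)=6269/4359, b=Δ3−h3·(2M3+M4)/6=-44437/8718
seg 4: a=-5, c=M4/2=8641/2906, d=(M5−M4)/(6·2)=-8641/17436, b=Δ4−h4·(2M4+M5)/6=-30205/8718
t_q=7/2 → seg 1, τ=1/2; S=-1+14218/4359·τ+7161/2906·τ²+-15047/8718·τ³=23973/23248

  seg 0: a=4 b=-36013/8718 c=0 d=2387/8718
  seg 1: a=-1 b=14218/4359 c=7161/2906 d=-15047/8718
  seg 2: a=3 b=26261/8718 c=-3943/1453 d=3989/17436
  seg 3: a=0 b=-44437/8718 c=-3897/2906 d=6269/4359
  seg 4: a=-5 b=-30205/8718 c=8641/2906 d=-8641/17436
S(7/2) = 23973/23248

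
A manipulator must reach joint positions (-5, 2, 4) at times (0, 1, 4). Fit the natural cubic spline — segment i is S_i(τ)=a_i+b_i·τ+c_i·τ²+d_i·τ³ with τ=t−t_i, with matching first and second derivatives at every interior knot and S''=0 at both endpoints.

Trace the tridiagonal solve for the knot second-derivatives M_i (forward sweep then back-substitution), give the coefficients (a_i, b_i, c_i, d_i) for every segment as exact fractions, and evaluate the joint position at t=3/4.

  seg 0: a=-5 b=187/24 c=0 d=-19/24
  seg 1: a=2 b=65/12 c=-19/8 d=19/72
S(3/4) = 261/512

Δ: Δ0=7, Δ1=2/3
row 1: diag=8, rhs=-38; c'=3/8, d'=-19/4
back: M1=-19/4
M: M0=0, M1=-19/4, M2=0
seg 0: a=-5, c=M0/2=0, d=(M1−M0)/(6·1)=-19/24, b=Δ0−h0·(2M0+M1)/6=187/24
seg 1: a=2, c=M1/2=-19/8, d=(M2−M1)/(6·3)=19/72, b=Δ1−h1·(2M1+M2)/6=65/12
t_q=3/4 → seg 0, τ=3/4; S=-5+187/24·τ+0·τ²+-19/24·τ³=261/512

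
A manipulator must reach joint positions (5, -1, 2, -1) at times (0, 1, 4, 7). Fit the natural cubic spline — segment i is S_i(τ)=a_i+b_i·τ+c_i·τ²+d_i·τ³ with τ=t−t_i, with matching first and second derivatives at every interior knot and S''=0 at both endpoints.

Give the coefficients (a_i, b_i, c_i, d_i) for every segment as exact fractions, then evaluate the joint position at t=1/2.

Δ: Δ0=-6, Δ1=1, Δ2=-1
row 1: diag=8, rhs=42; c'=3/8, d'=21/4
row 2: denom=12−3·3/8=87/8; d'=(-12−3·21/4)/(87/8)=-74/29
back: M2=-74/29
back: M1=21/4−3/8·-74/29=180/29
M: M0=0, M1=180/29, M2=-74/29, M3=0
seg 0: a=5, c=M0/2=0, d=(M1−M0)/(6·1)=30/29, b=Δ0−h0·(2M0+M1)/6=-204/29
seg 1: a=-1, c=M1/2=90/29, d=(M2−M1)/(6·3)=-127/261, b=Δ1−h1·(2M1+M2)/6=-114/29
seg 2: a=2, c=M2/2=-37/29, d=(M3−M2)/(6·3)=37/261, b=Δ2−h2·(2M2+M3)/6=45/29
t_q=1/2 → seg 0, τ=1/2; S=5+-204/29·τ+0·τ²+30/29·τ³=187/116

  seg 0: a=5 b=-204/29 c=0 d=30/29
  seg 1: a=-1 b=-114/29 c=90/29 d=-127/261
  seg 2: a=2 b=45/29 c=-37/29 d=37/261
S(1/2) = 187/116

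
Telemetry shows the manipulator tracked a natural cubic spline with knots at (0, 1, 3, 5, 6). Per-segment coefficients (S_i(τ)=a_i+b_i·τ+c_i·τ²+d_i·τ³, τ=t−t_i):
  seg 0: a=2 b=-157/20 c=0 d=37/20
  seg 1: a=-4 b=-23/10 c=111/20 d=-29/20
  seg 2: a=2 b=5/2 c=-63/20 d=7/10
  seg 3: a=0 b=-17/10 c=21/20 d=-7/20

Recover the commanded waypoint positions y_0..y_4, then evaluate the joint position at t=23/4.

y_0=2 y_1=-4 y_2=2 y_3=0 y_4=-1
S(23/4) = -213/256

y_0 = S_0(0) = a_0 = 2
y_1 = S_1(0) = a_1 = -4
y_2 = S_2(0) = a_2 = 2
y_3 = S_3(0) = a_3 = 0
y_4 = S_3(1) = -1
t_q=23/4 is in segment 3 (τ=3/4); S_3(τ)=-213/256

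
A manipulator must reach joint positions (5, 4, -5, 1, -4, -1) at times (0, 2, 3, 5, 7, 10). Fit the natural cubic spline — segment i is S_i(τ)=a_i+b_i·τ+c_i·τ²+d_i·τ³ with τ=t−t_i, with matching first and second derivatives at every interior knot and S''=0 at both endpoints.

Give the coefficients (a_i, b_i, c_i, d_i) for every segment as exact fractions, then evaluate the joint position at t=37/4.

Δ: Δ0=-1/2, Δ1=-9, Δ2=3, Δ3=-5/2, Δ4=1
row 1: diag=6, rhs=-51; c'=1/6, d'=-17/2
row 2: denom=6−1·1/6=35/6; d'=(72−1·-17/2)/(35/6)=69/5
row 3: denom=8−2·12/35=256/35; d'=(-33−2·69/5)/(256/35)=-2121/256
row 4: denom=10−2·35/128=605/64; d'=(21−2·-2121/256)/(605/64)=4809/1210
back: M4=4809/1210
back: M3=-2121/256−35/128·4809/1210=-1134/121
back: M2=69/5−12/35·-1134/121=10293/605
back: M1=-17/2−1/6·10293/605=-6858/605
M: M0=0, M1=-6858/605, M2=10293/605, M3=-1134/121, M4=4809/1210, M5=0
seg 0: a=5, c=M0/2=0, d=(M1−M0)/(6·2)=-1143/1210, b=Δ0−h0·(2M0+M1)/6=3967/1210
seg 1: a=4, c=M1/2=-3429/605, d=(M2−M1)/(6·1)=5717/1210, b=Δ1−h1·(2M1+M2)/6=-9749/1210
seg 2: a=-5, c=M2/2=10293/1210, d=(M3−M2)/(6·2)=-5321/2420, b=Δ2−h2·(2M2+M3)/6=-287/55
seg 3: a=1, c=M3/2=-567/121, d=(M4−M3)/(6·2)=5383/4840, b=Δ3−h3·(2M3+M4)/6=1466/605
seg 4: a=-4, c=M4/2=4809/2420, d=(M5−M4)/(6·3)=-1603/7260, b=Δ4−h4·(2M4+M5)/6=-3599/1210
t_q=37/4 → seg 4, τ=9/4; S=-4+-3599/1210·τ+4809/2420·τ²+-1603/7260·τ³=-97489/30976

  seg 0: a=5 b=3967/1210 c=0 d=-1143/1210
  seg 1: a=4 b=-9749/1210 c=-3429/605 d=5717/1210
  seg 2: a=-5 b=-287/55 c=10293/1210 d=-5321/2420
  seg 3: a=1 b=1466/605 c=-567/121 d=5383/4840
  seg 4: a=-4 b=-3599/1210 c=4809/2420 d=-1603/7260
S(37/4) = -97489/30976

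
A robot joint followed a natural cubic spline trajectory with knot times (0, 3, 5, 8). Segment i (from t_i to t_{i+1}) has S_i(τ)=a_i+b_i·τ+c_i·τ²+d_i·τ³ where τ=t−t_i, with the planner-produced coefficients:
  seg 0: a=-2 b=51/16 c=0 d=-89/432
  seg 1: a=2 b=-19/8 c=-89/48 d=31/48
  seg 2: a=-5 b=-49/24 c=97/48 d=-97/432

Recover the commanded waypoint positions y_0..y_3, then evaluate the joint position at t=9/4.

y_0=-2 y_1=2 y_2=-5 y_3=1
S(9/4) = 2893/1024

y_0 = S_0(0) = a_0 = -2
y_1 = S_1(0) = a_1 = 2
y_2 = S_2(0) = a_2 = -5
y_3 = S_2(3) = 1
t_q=9/4 is in segment 0 (τ=9/4); S_0(τ)=2893/1024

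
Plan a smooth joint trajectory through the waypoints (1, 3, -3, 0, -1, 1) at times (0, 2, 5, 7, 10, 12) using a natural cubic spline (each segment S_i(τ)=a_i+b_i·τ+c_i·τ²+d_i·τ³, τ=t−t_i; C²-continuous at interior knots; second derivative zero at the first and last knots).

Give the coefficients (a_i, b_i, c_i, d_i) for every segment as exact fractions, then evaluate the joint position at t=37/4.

  seg 0: a=1 b=15280/7881 c=0 d=-7399/31524
  seg 1: a=3 b=-6917/7881 c=-7399/5254 d=48901/141858
  seg 2: a=-3 b=-313/15762 c=13352/7881 d=-199/426
  seg 3: a=0 b=6049/5254 c=-8737/7881 d=29021/141858
  seg 4: a=-1 b=61/2627 c=3849/5254 d=-1283/10508
S(37/4) = -232569/336256

Δ: Δ0=1, Δ1=-2, Δ2=3/2, Δ3=-1/3, Δ4=1
row 1: diag=10, rhs=-18; c'=3/10, d'=-9/5
row 2: denom=10−3·3/10=91/10; d'=(21−3·-9/5)/(91/10)=264/91
row 3: denom=10−2·20/91=870/91; d'=(-11−2·264/91)/(870/91)=-1529/870
row 4: denom=10−3·91/290=2627/290; d'=(8−3·-1529/870)/(2627/290)=3849/2627
back: M4=3849/2627
back: M3=-1529/870−91/290·3849/2627=-17474/7881
back: M2=264/91−20/91·-17474/7881=26704/7881
back: M1=-9/5−3/10·26704/7881=-7399/2627
M: M0=0, M1=-7399/2627, M2=26704/7881, M3=-17474/7881, M4=3849/2627, M5=0
seg 0: a=1, c=M0/2=0, d=(M1−M0)/(6·2)=-7399/31524, b=Δ0−h0·(2M0+M1)/6=15280/7881
seg 1: a=3, c=M1/2=-7399/5254, d=(M2−M1)/(6·3)=48901/141858, b=Δ1−h1·(2M1+M2)/6=-6917/7881
seg 2: a=-3, c=M2/2=13352/7881, d=(M3−M2)/(6·2)=-199/426, b=Δ2−h2·(2M2+M3)/6=-313/15762
seg 3: a=0, c=M3/2=-8737/7881, d=(M4−M3)/(6·3)=29021/141858, b=Δ3−h3·(2M3+M4)/6=6049/5254
seg 4: a=-1, c=M4/2=3849/5254, d=(M5−M4)/(6·2)=-1283/10508, b=Δ4−h4·(2M4+M5)/6=61/2627
t_q=37/4 → seg 3, τ=9/4; S=0+6049/5254·τ+-8737/7881·τ²+29021/141858·τ³=-232569/336256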